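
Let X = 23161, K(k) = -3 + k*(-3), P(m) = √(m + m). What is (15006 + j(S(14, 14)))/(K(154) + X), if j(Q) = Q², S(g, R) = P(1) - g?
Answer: 3801/5674 - 7*√2/5674 ≈ 0.66815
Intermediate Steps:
P(m) = √2*√m (P(m) = √(2*m) = √2*√m)
K(k) = -3 - 3*k
S(g, R) = √2 - g (S(g, R) = √2*√1 - g = √2*1 - g = √2 - g)
(15006 + j(S(14, 14)))/(K(154) + X) = (15006 + (√2 - 1*14)²)/((-3 - 3*154) + 23161) = (15006 + (√2 - 14)²)/((-3 - 462) + 23161) = (15006 + (-14 + √2)²)/(-465 + 23161) = (15006 + (-14 + √2)²)/22696 = (15006 + (-14 + √2)²)*(1/22696) = 7503/11348 + (-14 + √2)²/22696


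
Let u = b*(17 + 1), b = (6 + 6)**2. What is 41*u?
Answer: 106272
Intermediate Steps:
b = 144 (b = 12**2 = 144)
u = 2592 (u = 144*(17 + 1) = 144*18 = 2592)
41*u = 41*2592 = 106272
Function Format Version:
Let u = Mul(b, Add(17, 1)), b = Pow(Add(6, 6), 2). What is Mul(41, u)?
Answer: 106272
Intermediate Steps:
b = 144 (b = Pow(12, 2) = 144)
u = 2592 (u = Mul(144, Add(17, 1)) = Mul(144, 18) = 2592)
Mul(41, u) = Mul(41, 2592) = 106272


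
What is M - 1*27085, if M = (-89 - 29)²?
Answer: -13161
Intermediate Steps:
M = 13924 (M = (-118)² = 13924)
M - 1*27085 = 13924 - 1*27085 = 13924 - 27085 = -13161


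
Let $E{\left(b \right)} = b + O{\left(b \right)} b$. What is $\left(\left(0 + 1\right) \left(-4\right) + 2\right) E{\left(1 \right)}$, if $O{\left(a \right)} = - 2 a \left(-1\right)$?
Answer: $-6$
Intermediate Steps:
$O{\left(a \right)} = 2 a$
$E{\left(b \right)} = b + 2 b^{2}$ ($E{\left(b \right)} = b + 2 b b = b + 2 b^{2}$)
$\left(\left(0 + 1\right) \left(-4\right) + 2\right) E{\left(1 \right)} = \left(\left(0 + 1\right) \left(-4\right) + 2\right) 1 \left(1 + 2 \cdot 1\right) = \left(1 \left(-4\right) + 2\right) 1 \left(1 + 2\right) = \left(-4 + 2\right) 1 \cdot 3 = \left(-2\right) 3 = -6$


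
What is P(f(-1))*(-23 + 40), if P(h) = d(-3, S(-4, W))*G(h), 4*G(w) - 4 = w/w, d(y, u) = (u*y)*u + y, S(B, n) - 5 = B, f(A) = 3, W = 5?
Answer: -255/2 ≈ -127.50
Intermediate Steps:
S(B, n) = 5 + B
d(y, u) = y + y*u² (d(y, u) = y*u² + y = y + y*u²)
G(w) = 5/4 (G(w) = 1 + (w/w)/4 = 1 + (¼)*1 = 1 + ¼ = 5/4)
P(h) = -15/2 (P(h) = -3*(1 + (5 - 4)²)*(5/4) = -3*(1 + 1²)*(5/4) = -3*(1 + 1)*(5/4) = -3*2*(5/4) = -6*5/4 = -15/2)
P(f(-1))*(-23 + 40) = -15*(-23 + 40)/2 = -15/2*17 = -255/2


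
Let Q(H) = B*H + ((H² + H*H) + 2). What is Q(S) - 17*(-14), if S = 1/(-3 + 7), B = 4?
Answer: 1929/8 ≈ 241.13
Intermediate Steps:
S = ¼ (S = 1/4 = ¼ ≈ 0.25000)
Q(H) = 2 + 2*H² + 4*H (Q(H) = 4*H + ((H² + H*H) + 2) = 4*H + ((H² + H²) + 2) = 4*H + (2*H² + 2) = 4*H + (2 + 2*H²) = 2 + 2*H² + 4*H)
Q(S) - 17*(-14) = (2 + 2*(¼)² + 4*(¼)) - 17*(-14) = (2 + 2*(1/16) + 1) + 238 = (2 + ⅛ + 1) + 238 = 25/8 + 238 = 1929/8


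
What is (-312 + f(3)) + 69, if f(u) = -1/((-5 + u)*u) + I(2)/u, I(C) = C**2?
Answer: -483/2 ≈ -241.50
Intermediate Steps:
f(u) = 4/u - 1/(u*(-5 + u)) (f(u) = -1/((-5 + u)*u) + 2**2/u = -1/(u*(-5 + u)) + 4/u = 4/u - 1/(u*(-5 + u)))
(-312 + f(3)) + 69 = (-312 + (-21 + 4*3)/(3*(-5 + 3))) + 69 = (-312 + (1/3)*(-21 + 12)/(-2)) + 69 = (-312 + (1/3)*(-1/2)*(-9)) + 69 = (-312 + 3/2) + 69 = -621/2 + 69 = -483/2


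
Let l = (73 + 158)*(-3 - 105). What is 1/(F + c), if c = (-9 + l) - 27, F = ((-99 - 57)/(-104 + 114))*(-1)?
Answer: -5/124842 ≈ -4.0051e-5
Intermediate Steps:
l = -24948 (l = 231*(-108) = -24948)
F = 78/5 (F = -156/10*(-1) = -156*⅒*(-1) = -78/5*(-1) = 78/5 ≈ 15.600)
c = -24984 (c = (-9 - 24948) - 27 = -24957 - 27 = -24984)
1/(F + c) = 1/(78/5 - 24984) = 1/(-124842/5) = -5/124842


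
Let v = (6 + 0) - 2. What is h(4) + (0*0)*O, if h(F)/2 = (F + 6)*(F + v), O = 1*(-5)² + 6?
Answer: 160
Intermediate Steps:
O = 31 (O = 1*25 + 6 = 25 + 6 = 31)
v = 4 (v = 6 - 2 = 4)
h(F) = 2*(4 + F)*(6 + F) (h(F) = 2*((F + 6)*(F + 4)) = 2*((6 + F)*(4 + F)) = 2*((4 + F)*(6 + F)) = 2*(4 + F)*(6 + F))
h(4) + (0*0)*O = (48 + 2*4² + 20*4) + (0*0)*31 = (48 + 2*16 + 80) + 0*31 = (48 + 32 + 80) + 0 = 160 + 0 = 160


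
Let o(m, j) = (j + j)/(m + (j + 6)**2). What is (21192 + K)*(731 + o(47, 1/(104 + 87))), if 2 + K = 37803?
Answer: 65337351392027/1515108 ≈ 4.3124e+7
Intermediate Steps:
K = 37801 (K = -2 + 37803 = 37801)
o(m, j) = 2*j/(m + (6 + j)**2) (o(m, j) = (2*j)/(m + (6 + j)**2) = 2*j/(m + (6 + j)**2))
(21192 + K)*(731 + o(47, 1/(104 + 87))) = (21192 + 37801)*(731 + 2/((104 + 87)*(47 + (6 + 1/(104 + 87))**2))) = 58993*(731 + 2/(191*(47 + (6 + 1/191)**2))) = 58993*(731 + 2*(1/191)/(47 + (6 + 1/191)**2)) = 58993*(731 + 2*(1/191)/(47 + (1147/191)**2)) = 58993*(731 + 2*(1/191)/(47 + 1315609/36481)) = 58993*(731 + 2*(1/191)/(3030216/36481)) = 58993*(731 + 2*(1/191)*(36481/3030216)) = 58993*(731 + 191/1515108) = 58993*(1107544139/1515108) = 65337351392027/1515108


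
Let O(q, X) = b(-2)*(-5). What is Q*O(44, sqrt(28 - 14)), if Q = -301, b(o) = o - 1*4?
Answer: -9030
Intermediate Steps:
b(o) = -4 + o (b(o) = o - 4 = -4 + o)
O(q, X) = 30 (O(q, X) = (-4 - 2)*(-5) = -6*(-5) = 30)
Q*O(44, sqrt(28 - 14)) = -301*30 = -9030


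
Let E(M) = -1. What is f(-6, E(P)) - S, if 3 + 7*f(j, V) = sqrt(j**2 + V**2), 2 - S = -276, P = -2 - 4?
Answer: -1949/7 + sqrt(37)/7 ≈ -277.56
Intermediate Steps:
P = -6
S = 278 (S = 2 - 1*(-276) = 2 + 276 = 278)
f(j, V) = -3/7 + sqrt(V**2 + j**2)/7 (f(j, V) = -3/7 + sqrt(j**2 + V**2)/7 = -3/7 + sqrt(V**2 + j**2)/7)
f(-6, E(P)) - S = (-3/7 + sqrt((-1)**2 + (-6)**2)/7) - 1*278 = (-3/7 + sqrt(1 + 36)/7) - 278 = (-3/7 + sqrt(37)/7) - 278 = -1949/7 + sqrt(37)/7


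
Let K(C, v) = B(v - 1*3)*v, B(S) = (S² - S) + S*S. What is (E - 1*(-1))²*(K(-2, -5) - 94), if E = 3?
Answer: -12384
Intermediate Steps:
B(S) = -S + 2*S² (B(S) = (S² - S) + S² = -S + 2*S²)
K(C, v) = v*(-7 + 2*v)*(-3 + v) (K(C, v) = ((v - 1*3)*(-1 + 2*(v - 1*3)))*v = ((v - 3)*(-1 + 2*(v - 3)))*v = ((-3 + v)*(-1 + 2*(-3 + v)))*v = ((-3 + v)*(-1 + (-6 + 2*v)))*v = ((-3 + v)*(-7 + 2*v))*v = ((-7 + 2*v)*(-3 + v))*v = v*(-7 + 2*v)*(-3 + v))
(E - 1*(-1))²*(K(-2, -5) - 94) = (3 - 1*(-1))²*(-5*(-7 + 2*(-5))*(-3 - 5) - 94) = (3 + 1)²*(-5*(-7 - 10)*(-8) - 94) = 4²*(-5*(-17)*(-8) - 94) = 16*(-680 - 94) = 16*(-774) = -12384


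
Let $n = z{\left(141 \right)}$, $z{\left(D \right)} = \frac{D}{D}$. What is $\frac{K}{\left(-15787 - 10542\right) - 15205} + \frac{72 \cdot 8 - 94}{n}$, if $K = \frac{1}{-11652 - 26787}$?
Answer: $\frac{769525255333}{1596525426} \approx 482.0$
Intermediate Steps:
$z{\left(D \right)} = 1$
$K = - \frac{1}{38439}$ ($K = \frac{1}{-38439} = - \frac{1}{38439} \approx -2.6015 \cdot 10^{-5}$)
$n = 1$
$\frac{K}{\left(-15787 - 10542\right) - 15205} + \frac{72 \cdot 8 - 94}{n} = - \frac{1}{38439 \left(\left(-15787 - 10542\right) - 15205\right)} + \frac{72 \cdot 8 - 94}{1} = - \frac{1}{38439 \left(-26329 - 15205\right)} + \left(576 - 94\right) 1 = - \frac{1}{38439 \left(-41534\right)} + 482 \cdot 1 = \left(- \frac{1}{38439}\right) \left(- \frac{1}{41534}\right) + 482 = \frac{1}{1596525426} + 482 = \frac{769525255333}{1596525426}$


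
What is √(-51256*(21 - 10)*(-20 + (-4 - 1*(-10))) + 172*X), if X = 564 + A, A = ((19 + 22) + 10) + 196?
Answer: 2*√2008229 ≈ 2834.2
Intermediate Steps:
A = 247 (A = (41 + 10) + 196 = 51 + 196 = 247)
X = 811 (X = 564 + 247 = 811)
√(-51256*(21 - 10)*(-20 + (-4 - 1*(-10))) + 172*X) = √(-51256*(21 - 10)*(-20 + (-4 - 1*(-10))) + 172*811) = √(-563816*(-20 + (-4 + 10)) + 139492) = √(-563816*(-20 + 6) + 139492) = √(-563816*(-14) + 139492) = √(-51256*(-154) + 139492) = √(7893424 + 139492) = √8032916 = 2*√2008229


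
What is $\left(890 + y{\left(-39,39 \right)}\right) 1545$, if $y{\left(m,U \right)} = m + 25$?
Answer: $1353420$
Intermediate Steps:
$y{\left(m,U \right)} = 25 + m$
$\left(890 + y{\left(-39,39 \right)}\right) 1545 = \left(890 + \left(25 - 39\right)\right) 1545 = \left(890 - 14\right) 1545 = 876 \cdot 1545 = 1353420$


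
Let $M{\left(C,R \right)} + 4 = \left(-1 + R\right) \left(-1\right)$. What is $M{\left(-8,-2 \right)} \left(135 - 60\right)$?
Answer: $-75$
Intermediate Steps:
$M{\left(C,R \right)} = -3 - R$ ($M{\left(C,R \right)} = -4 + \left(-1 + R\right) \left(-1\right) = -4 - \left(-1 + R\right) = -3 - R$)
$M{\left(-8,-2 \right)} \left(135 - 60\right) = \left(-3 - -2\right) \left(135 - 60\right) = \left(-3 + 2\right) 75 = \left(-1\right) 75 = -75$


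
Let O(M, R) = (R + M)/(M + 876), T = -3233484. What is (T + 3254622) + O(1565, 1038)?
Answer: 51600461/2441 ≈ 21139.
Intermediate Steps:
O(M, R) = (M + R)/(876 + M)
(T + 3254622) + O(1565, 1038) = (-3233484 + 3254622) + (1565 + 1038)/(876 + 1565) = 21138 + 2603/2441 = 51600461/2441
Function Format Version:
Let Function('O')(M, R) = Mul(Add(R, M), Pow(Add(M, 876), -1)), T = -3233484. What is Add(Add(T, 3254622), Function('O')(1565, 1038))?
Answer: Rational(51600461, 2441) ≈ 21139.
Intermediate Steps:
Function('O')(M, R) = Mul(Pow(Add(876, M), -1), Add(M, R)) (Function('O')(M, R) = Mul(Add(M, R), Pow(Add(876, M), -1)) = Mul(Pow(Add(876, M), -1), Add(M, R)))
Add(Add(T, 3254622), Function('O')(1565, 1038)) = Add(Add(-3233484, 3254622), Mul(Pow(Add(876, 1565), -1), Add(1565, 1038))) = Add(21138, Mul(Pow(2441, -1), 2603)) = Add(21138, Mul(Rational(1, 2441), 2603)) = Add(21138, Rational(2603, 2441)) = Rational(51600461, 2441)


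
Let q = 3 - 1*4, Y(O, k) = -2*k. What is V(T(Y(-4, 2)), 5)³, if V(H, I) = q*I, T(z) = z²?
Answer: -125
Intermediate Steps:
q = -1 (q = 3 - 4 = -1)
V(H, I) = -I
V(T(Y(-4, 2)), 5)³ = (-1*5)³ = (-5)³ = -125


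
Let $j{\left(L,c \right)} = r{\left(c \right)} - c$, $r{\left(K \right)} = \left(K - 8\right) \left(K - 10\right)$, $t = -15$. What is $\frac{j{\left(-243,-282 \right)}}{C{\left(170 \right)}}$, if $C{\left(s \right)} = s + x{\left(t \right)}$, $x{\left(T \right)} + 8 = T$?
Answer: $\frac{84962}{147} \approx 577.97$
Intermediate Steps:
$r{\left(K \right)} = \left(-10 + K\right) \left(-8 + K\right)$ ($r{\left(K \right)} = \left(-8 + K\right) \left(-10 + K\right) = \left(-10 + K\right) \left(-8 + K\right)$)
$x{\left(T \right)} = -8 + T$
$j{\left(L,c \right)} = 80 + c^{2} - 19 c$ ($j{\left(L,c \right)} = \left(80 + c^{2} - 18 c\right) - c = 80 + c^{2} - 19 c$)
$C{\left(s \right)} = -23 + s$ ($C{\left(s \right)} = s - 23 = -23 + s$)
$\frac{j{\left(-243,-282 \right)}}{C{\left(170 \right)}} = \frac{80 + \left(-282\right)^{2} - -5358}{-23 + 170} = \frac{80 + 79524 + 5358}{147} = 84962 \cdot \frac{1}{147} = \frac{84962}{147}$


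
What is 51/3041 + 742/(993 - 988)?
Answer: 2256677/15205 ≈ 148.42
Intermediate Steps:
51/3041 + 742/(993 - 988) = 51*(1/3041) + 742/5 = 51/3041 + 742*(⅕) = 51/3041 + 742/5 = 2256677/15205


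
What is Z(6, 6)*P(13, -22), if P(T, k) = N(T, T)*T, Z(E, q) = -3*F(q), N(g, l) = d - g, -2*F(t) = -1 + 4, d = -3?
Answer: -936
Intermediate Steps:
F(t) = -3/2 (F(t) = -(-1 + 4)/2 = -½*3 = -3/2)
N(g, l) = -3 - g
Z(E, q) = 9/2 (Z(E, q) = -3*(-3/2) = 9/2)
P(T, k) = T*(-3 - T) (P(T, k) = (-3 - T)*T = T*(-3 - T))
Z(6, 6)*P(13, -22) = 9*(-1*13*(3 + 13))/2 = 9*(-1*13*16)/2 = (9/2)*(-208) = -936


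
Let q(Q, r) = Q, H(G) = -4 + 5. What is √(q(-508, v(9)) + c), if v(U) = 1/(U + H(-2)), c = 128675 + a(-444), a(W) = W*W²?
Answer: I*√87400217 ≈ 9348.8*I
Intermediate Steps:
a(W) = W³
H(G) = 1
c = -87399709 (c = 128675 + (-444)³ = 128675 - 87528384 = -87399709)
v(U) = 1/(1 + U) (v(U) = 1/(U + 1) = 1/(1 + U))
√(q(-508, v(9)) + c) = √(-508 - 87399709) = √(-87400217) = I*√87400217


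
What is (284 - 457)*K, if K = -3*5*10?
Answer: 25950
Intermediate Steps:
K = -150 (K = -15*10 = -150)
(284 - 457)*K = (284 - 457)*(-150) = -173*(-150) = 25950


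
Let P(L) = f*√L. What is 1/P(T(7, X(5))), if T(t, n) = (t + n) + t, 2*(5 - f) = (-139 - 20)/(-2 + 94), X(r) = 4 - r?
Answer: 184*√13/14027 ≈ 0.047296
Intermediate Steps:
f = 1079/184 (f = 5 - (-139 - 20)/(2*(-2 + 94)) = 5 - (-159)/(2*92) = 5 - ½*(-159/92) = 5 + 159/184 = 1079/184 ≈ 5.8641)
T(t, n) = n + 2*t (T(t, n) = (n + t) + t = n + 2*t)
P(L) = 1079*√L/184
1/P(T(7, X(5))) = 1/(1079*√((4 - 1*5) + 2*7)/184) = 1/(1079*√((4 - 5) + 14)/184) = 1/(1079*√(-1 + 14)/184) = 1/(1079*√13/184) = 184*√13/14027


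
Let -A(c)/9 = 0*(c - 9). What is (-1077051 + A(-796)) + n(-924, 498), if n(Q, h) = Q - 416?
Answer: -1078391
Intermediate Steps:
n(Q, h) = -416 + Q
A(c) = 0 (A(c) = -0*(c - 9) = -0*(-9 + c) = -9*0 = 0)
(-1077051 + A(-796)) + n(-924, 498) = (-1077051 + 0) + (-416 - 924) = -1077051 - 1340 = -1078391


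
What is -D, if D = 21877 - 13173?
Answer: -8704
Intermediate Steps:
D = 8704
-D = -1*8704 = -8704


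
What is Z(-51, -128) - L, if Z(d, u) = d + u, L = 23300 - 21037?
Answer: -2442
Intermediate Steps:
L = 2263
Z(-51, -128) - L = (-51 - 128) - 1*2263 = -179 - 2263 = -2442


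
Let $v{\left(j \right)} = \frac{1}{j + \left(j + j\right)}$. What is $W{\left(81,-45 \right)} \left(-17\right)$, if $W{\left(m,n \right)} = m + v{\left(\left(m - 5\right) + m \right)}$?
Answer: $- \frac{648584}{471} \approx -1377.0$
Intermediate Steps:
$v{\left(j \right)} = \frac{1}{3 j}$ ($v{\left(j \right)} = \frac{1}{j + 2 j} = \frac{1}{3 j}$)
$W{\left(m,n \right)} = m + \frac{1}{3 \left(-5 + 2 m\right)}$ ($W{\left(m,n \right)} = m + \frac{1}{3 \left(\left(m - 5\right) + m\right)} = m + \frac{1}{3 \left(\left(-5 + m\right) + m\right)} = m + \frac{1}{3 \left(-5 + 2 m\right)}$)
$W{\left(81,-45 \right)} \left(-17\right) = \left(81 + \frac{1}{3 \left(-5 + 2 \cdot 81\right)}\right) \left(-17\right) = \left(81 + \frac{1}{3 \left(-5 + 162\right)}\right) \left(-17\right) = \left(81 + \frac{1}{3 \cdot 157}\right) \left(-17\right) = \left(81 + \frac{1}{3} \cdot \frac{1}{157}\right) \left(-17\right) = \left(81 + \frac{1}{471}\right) \left(-17\right) = \frac{38152}{471} \left(-17\right) = - \frac{648584}{471}$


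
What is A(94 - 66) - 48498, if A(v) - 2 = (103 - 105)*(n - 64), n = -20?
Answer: -48328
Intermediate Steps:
A(v) = 170 (A(v) = 2 + (103 - 105)*(-20 - 64) = 2 - 2*(-84) = 2 + 168 = 170)
A(94 - 66) - 48498 = 170 - 48498 = -48328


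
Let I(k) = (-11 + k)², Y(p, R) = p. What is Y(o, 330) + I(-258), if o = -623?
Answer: 71738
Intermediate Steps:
Y(o, 330) + I(-258) = -623 + (-11 - 258)² = -623 + (-269)² = -623 + 72361 = 71738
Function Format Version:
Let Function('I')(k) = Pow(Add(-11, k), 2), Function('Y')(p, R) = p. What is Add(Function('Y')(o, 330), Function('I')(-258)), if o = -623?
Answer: 71738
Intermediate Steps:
Add(Function('Y')(o, 330), Function('I')(-258)) = Add(-623, Pow(Add(-11, -258), 2)) = Add(-623, Pow(-269, 2)) = Add(-623, 72361) = 71738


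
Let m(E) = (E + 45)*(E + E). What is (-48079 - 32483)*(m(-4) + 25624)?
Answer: -2037896352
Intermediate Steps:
m(E) = 2*E*(45 + E) (m(E) = (45 + E)*(2*E) = 2*E*(45 + E))
(-48079 - 32483)*(m(-4) + 25624) = (-48079 - 32483)*(2*(-4)*(45 - 4) + 25624) = -80562*(2*(-4)*41 + 25624) = -80562*(-328 + 25624) = -80562*25296 = -2037896352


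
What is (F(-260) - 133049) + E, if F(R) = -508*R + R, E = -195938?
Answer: -197167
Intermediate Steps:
F(R) = -507*R
(F(-260) - 133049) + E = (-507*(-260) - 133049) - 195938 = (131820 - 133049) - 195938 = -1229 - 195938 = -197167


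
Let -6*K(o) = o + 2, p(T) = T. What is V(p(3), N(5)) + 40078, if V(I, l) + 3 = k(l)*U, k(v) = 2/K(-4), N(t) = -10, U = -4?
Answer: 40051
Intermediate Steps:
K(o) = -1/3 - o/6 (K(o) = -(o + 2)/6 = -(2 + o)/6 = -1/3 - o/6)
k(v) = 6 (k(v) = 2/(-1/3 - 1/6*(-4)) = 2/(-1/3 + 2/3) = 2/(1/3) = 2*3 = 6)
V(I, l) = -27 (V(I, l) = -3 + 6*(-4) = -3 - 24 = -27)
V(p(3), N(5)) + 40078 = -27 + 40078 = 40051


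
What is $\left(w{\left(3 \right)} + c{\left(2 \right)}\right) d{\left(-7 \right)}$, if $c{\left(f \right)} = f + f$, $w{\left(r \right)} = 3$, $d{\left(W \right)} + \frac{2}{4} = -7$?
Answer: $- \frac{105}{2} \approx -52.5$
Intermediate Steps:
$d{\left(W \right)} = - \frac{15}{2}$ ($d{\left(W \right)} = - \frac{1}{2} - 7 = - \frac{15}{2}$)
$c{\left(f \right)} = 2 f$
$\left(w{\left(3 \right)} + c{\left(2 \right)}\right) d{\left(-7 \right)} = \left(3 + 2 \cdot 2\right) \left(- \frac{15}{2}\right) = \left(3 + 4\right) \left(- \frac{15}{2}\right) = 7 \left(- \frac{15}{2}\right) = - \frac{105}{2}$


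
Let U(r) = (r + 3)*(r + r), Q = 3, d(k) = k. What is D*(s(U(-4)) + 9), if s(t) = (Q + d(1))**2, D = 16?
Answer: 400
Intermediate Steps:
U(r) = 2*r*(3 + r) (U(r) = (3 + r)*(2*r) = 2*r*(3 + r))
s(t) = 16 (s(t) = (3 + 1)**2 = 4**2 = 16)
D*(s(U(-4)) + 9) = 16*(16 + 9) = 16*25 = 400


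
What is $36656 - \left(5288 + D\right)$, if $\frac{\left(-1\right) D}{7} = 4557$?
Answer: $63267$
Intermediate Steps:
$D = -31899$ ($D = \left(-7\right) 4557 = -31899$)
$36656 - \left(5288 + D\right) = 36656 - \left(5288 - 31899\right) = 36656 - -26611 = 36656 + 26611 = 63267$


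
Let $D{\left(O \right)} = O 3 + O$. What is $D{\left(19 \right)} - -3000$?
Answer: $3076$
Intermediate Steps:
$D{\left(O \right)} = 4 O$ ($D{\left(O \right)} = 3 O + O = 4 O$)
$D{\left(19 \right)} - -3000 = 4 \cdot 19 - -3000 = 76 + 3000 = 3076$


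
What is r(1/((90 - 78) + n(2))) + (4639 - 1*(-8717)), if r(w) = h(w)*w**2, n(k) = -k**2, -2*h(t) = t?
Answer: 13676543/1024 ≈ 13356.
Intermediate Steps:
h(t) = -t/2
r(w) = -w**3/2 (r(w) = (-w/2)*w**2 = -w**3/2)
r(1/((90 - 78) + n(2))) + (4639 - 1*(-8717)) = -1/(2*((90 - 78) - 1*2**2)**3) + (4639 - 1*(-8717)) = -1/(2*(12 - 1*4)**3) + (4639 + 8717) = -1/(2*(12 - 4)**3) + 13356 = -(1/8)**3/2 + 13356 = -1/2*1/512 + 13356 = -1/1024 + 13356 = 13676543/1024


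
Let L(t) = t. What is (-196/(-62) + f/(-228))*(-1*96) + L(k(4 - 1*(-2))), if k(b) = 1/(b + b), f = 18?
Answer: -2090867/7068 ≈ -295.82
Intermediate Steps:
k(b) = 1/(2*b)
(-196/(-62) + f/(-228))*(-1*96) + L(k(4 - 1*(-2))) = (-196/(-62) + 18/(-228))*(-1*96) + 1/(2*(4 - 1*(-2))) = (-196*(-1/62) + 18*(-1/228))*(-96) + 1/(2*(4 + 2)) = (98/31 - 3/38)*(-96) + (½)/6 = (3631/1178)*(-96) + (½)*(⅙) = -174288/589 + 1/12 = -2090867/7068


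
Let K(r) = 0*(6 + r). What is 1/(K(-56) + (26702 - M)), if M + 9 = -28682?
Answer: 1/55393 ≈ 1.8053e-5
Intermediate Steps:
M = -28691 (M = -9 - 28682 = -28691)
K(r) = 0
1/(K(-56) + (26702 - M)) = 1/(0 + (26702 - 1*(-28691))) = 1/(0 + (26702 + 28691)) = 1/(0 + 55393) = 1/55393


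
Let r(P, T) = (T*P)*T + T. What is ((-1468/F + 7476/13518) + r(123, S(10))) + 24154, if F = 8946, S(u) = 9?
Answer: 114638150650/3359223 ≈ 34126.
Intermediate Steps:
r(P, T) = T + P*T**2 (r(P, T) = (P*T)*T + T = P*T**2 + T = T + P*T**2)
((-1468/F + 7476/13518) + r(123, S(10))) + 24154 = ((-1468/8946 + 7476/13518) + 9*(1 + 123*9)) + 24154 = ((-1468*1/8946 + 7476*(1/13518)) + 9*(1 + 1107)) + 24154 = ((-734/4473 + 1246/2253) + 9*1108) + 24154 = (1306552/3359223 + 9972) + 24154 = 33499478308/3359223 + 24154 = 114638150650/3359223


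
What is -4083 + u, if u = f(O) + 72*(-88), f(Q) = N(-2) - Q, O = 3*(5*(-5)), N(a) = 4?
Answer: -10340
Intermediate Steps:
O = -75 (O = 3*(-25) = -75)
f(Q) = 4 - Q
u = -6257 (u = (4 - 1*(-75)) + 72*(-88) = (4 + 75) - 6336 = 79 - 6336 = -6257)
-4083 + u = -4083 - 6257 = -10340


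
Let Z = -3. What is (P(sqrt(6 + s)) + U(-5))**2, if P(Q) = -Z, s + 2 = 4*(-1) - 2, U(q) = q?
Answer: 4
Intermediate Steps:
s = -8 (s = -2 + (4*(-1) - 2) = -2 + (-4 - 2) = -2 - 6 = -8)
P(Q) = 3 (P(Q) = -1*(-3) = 3)
(P(sqrt(6 + s)) + U(-5))**2 = (3 - 5)**2 = (-2)**2 = 4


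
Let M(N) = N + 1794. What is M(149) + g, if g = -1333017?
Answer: -1331074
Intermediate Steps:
M(N) = 1794 + N
M(149) + g = (1794 + 149) - 1333017 = 1943 - 1333017 = -1331074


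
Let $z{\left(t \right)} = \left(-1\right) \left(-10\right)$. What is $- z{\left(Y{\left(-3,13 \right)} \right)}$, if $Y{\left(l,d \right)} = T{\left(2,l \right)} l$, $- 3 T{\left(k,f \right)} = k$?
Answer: $-10$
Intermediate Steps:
$T{\left(k,f \right)} = - \frac{k}{3}$
$Y{\left(l,d \right)} = - \frac{2 l}{3}$ ($Y{\left(l,d \right)} = \left(- \frac{1}{3}\right) 2 l = - \frac{2 l}{3}$)
$z{\left(t \right)} = 10$
$- z{\left(Y{\left(-3,13 \right)} \right)} = \left(-1\right) 10 = -10$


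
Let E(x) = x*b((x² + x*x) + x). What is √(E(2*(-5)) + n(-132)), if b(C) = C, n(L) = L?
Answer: 4*I*√127 ≈ 45.078*I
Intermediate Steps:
E(x) = x*(x + 2*x²) (E(x) = x*((x² + x*x) + x) = x*((x² + x²) + x) = x*(2*x² + x) = x*(x + 2*x²))
√(E(2*(-5)) + n(-132)) = √((2*(-5))²*(1 + 2*(2*(-5))) - 132) = √((-10)²*(1 + 2*(-10)) - 132) = √(100*(1 - 20) - 132) = √(100*(-19) - 132) = √(-1900 - 132) = √(-2032) = 4*I*√127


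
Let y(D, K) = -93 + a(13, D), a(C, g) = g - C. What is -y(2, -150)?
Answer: 104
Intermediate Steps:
y(D, K) = -106 + D (y(D, K) = -93 + (D - 1*13) = -93 + (D - 13) = -93 + (-13 + D) = -106 + D)
-y(2, -150) = -(-106 + 2) = -1*(-104) = 104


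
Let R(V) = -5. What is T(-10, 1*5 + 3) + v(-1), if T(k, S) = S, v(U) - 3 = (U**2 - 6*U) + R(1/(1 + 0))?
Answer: 13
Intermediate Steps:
v(U) = -2 + U**2 - 6*U (v(U) = 3 + ((U**2 - 6*U) - 5) = 3 + (-5 + U**2 - 6*U) = -2 + U**2 - 6*U)
T(-10, 1*5 + 3) + v(-1) = (1*5 + 3) + (-2 + (-1)**2 - 6*(-1)) = (5 + 3) + (-2 + 1 + 6) = 8 + 5 = 13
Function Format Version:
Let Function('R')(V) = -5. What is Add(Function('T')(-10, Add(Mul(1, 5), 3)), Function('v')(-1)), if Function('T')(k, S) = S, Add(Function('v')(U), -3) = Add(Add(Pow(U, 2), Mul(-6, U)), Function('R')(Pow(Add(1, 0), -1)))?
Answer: 13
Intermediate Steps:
Function('v')(U) = Add(-2, Pow(U, 2), Mul(-6, U)) (Function('v')(U) = Add(3, Add(Add(Pow(U, 2), Mul(-6, U)), -5)) = Add(3, Add(-5, Pow(U, 2), Mul(-6, U))) = Add(-2, Pow(U, 2), Mul(-6, U)))
Add(Function('T')(-10, Add(Mul(1, 5), 3)), Function('v')(-1)) = Add(Add(Mul(1, 5), 3), Add(-2, Pow(-1, 2), Mul(-6, -1))) = Add(Add(5, 3), Add(-2, 1, 6)) = Add(8, 5) = 13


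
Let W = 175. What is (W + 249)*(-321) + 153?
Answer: -135951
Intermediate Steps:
(W + 249)*(-321) + 153 = (175 + 249)*(-321) + 153 = 424*(-321) + 153 = -136104 + 153 = -135951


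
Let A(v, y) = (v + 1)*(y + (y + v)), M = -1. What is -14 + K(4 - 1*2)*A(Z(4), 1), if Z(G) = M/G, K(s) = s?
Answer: -91/8 ≈ -11.375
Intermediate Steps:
Z(G) = -1/G
A(v, y) = (1 + v)*(v + 2*y) (A(v, y) = (1 + v)*(y + (v + y)) = (1 + v)*(v + 2*y))
-14 + K(4 - 1*2)*A(Z(4), 1) = -14 + (4 - 1*2)*(-1/4 + (-1/4)² + 2*1 + 2*(-1/4)*1) = -14 + (4 - 2)*(-1*¼ + (-1*¼)² + 2 + 2*(-1*¼)*1) = -14 + 2*(-¼ + (-¼)² + 2 + 2*(-¼)*1) = -14 + 2*(-¼ + 1/16 + 2 - ½) = -14 + 2*(21/16) = -14 + 21/8 = -91/8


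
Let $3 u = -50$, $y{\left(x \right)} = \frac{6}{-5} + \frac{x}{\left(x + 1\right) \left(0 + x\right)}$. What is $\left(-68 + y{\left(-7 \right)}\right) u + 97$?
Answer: $\frac{11278}{9} \approx 1253.1$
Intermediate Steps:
$y{\left(x \right)} = - \frac{6}{5} + \frac{1}{1 + x}$ ($y{\left(x \right)} = 6 \left(- \frac{1}{5}\right) + \frac{x}{\left(1 + x\right) x} = - \frac{6}{5} + \frac{x}{x \left(1 + x\right)} = - \frac{6}{5} + x \frac{1}{x \left(1 + x\right)} = - \frac{6}{5} + \frac{1}{1 + x}$)
$u = - \frac{50}{3}$ ($u = \frac{1}{3} \left(-50\right) = - \frac{50}{3} \approx -16.667$)
$\left(-68 + y{\left(-7 \right)}\right) u + 97 = \left(-68 + \frac{-1 - -42}{5 \left(1 - 7\right)}\right) \left(- \frac{50}{3}\right) + 97 = \left(-68 + \frac{-1 + 42}{5 \left(-6\right)}\right) \left(- \frac{50}{3}\right) + 97 = \left(-68 + \frac{1}{5} \left(- \frac{1}{6}\right) 41\right) \left(- \frac{50}{3}\right) + 97 = \left(-68 - \frac{41}{30}\right) \left(- \frac{50}{3}\right) + 97 = \left(- \frac{2081}{30}\right) \left(- \frac{50}{3}\right) + 97 = \frac{10405}{9} + 97 = \frac{11278}{9}$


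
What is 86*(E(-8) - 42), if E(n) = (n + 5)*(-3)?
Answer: -2838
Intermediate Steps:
E(n) = -15 - 3*n (E(n) = (5 + n)*(-3) = -15 - 3*n)
86*(E(-8) - 42) = 86*((-15 - 3*(-8)) - 42) = 86*((-15 + 24) - 42) = 86*(9 - 42) = 86*(-33) = -2838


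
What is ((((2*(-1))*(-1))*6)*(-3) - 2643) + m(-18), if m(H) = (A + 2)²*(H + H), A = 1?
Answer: -3003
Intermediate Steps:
m(H) = 18*H (m(H) = (1 + 2)²*(H + H) = 3²*(2*H) = 9*(2*H) = 18*H)
((((2*(-1))*(-1))*6)*(-3) - 2643) + m(-18) = ((((2*(-1))*(-1))*6)*(-3) - 2643) + 18*(-18) = ((-2*(-1)*6)*(-3) - 2643) - 324 = ((2*6)*(-3) - 2643) - 324 = (12*(-3) - 2643) - 324 = (-36 - 2643) - 324 = -2679 - 324 = -3003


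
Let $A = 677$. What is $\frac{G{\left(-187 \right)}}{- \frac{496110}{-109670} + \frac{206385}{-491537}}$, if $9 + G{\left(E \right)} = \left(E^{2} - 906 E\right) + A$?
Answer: $\frac{368469579228487}{7374072604} \approx 49968.0$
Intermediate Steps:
$G{\left(E \right)} = 668 + E^{2} - 906 E$ ($G{\left(E \right)} = -9 + \left(\left(E^{2} - 906 E\right) + 677\right) = -9 + \left(677 + E^{2} - 906 E\right) = 668 + E^{2} - 906 E$)
$\frac{G{\left(-187 \right)}}{- \frac{496110}{-109670} + \frac{206385}{-491537}} = \frac{668 + \left(-187\right)^{2} - -169422}{- \frac{496110}{-109670} + \frac{206385}{-491537}} = \frac{668 + 34969 + 169422}{\left(-496110\right) \left(- \frac{1}{109670}\right) + 206385 \left(- \frac{1}{491537}\right)} = \frac{205059}{\frac{49611}{10967} - \frac{206385}{491537}} = \frac{205059}{\frac{22122217812}{5390686279}} = 205059 \cdot \frac{5390686279}{22122217812} = \frac{368469579228487}{7374072604}$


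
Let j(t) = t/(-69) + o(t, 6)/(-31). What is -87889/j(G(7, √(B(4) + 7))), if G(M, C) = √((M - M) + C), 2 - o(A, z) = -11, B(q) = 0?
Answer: 87889/(13/31 + 7^(¼)/69) ≈ 1.9843e+5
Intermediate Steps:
o(A, z) = 13 (o(A, z) = 2 - 1*(-11) = 2 + 11 = 13)
G(M, C) = √C (G(M, C) = √(0 + C) = √C)
j(t) = -13/31 - t/69 (j(t) = t/(-69) + 13/(-31) = t*(-1/69) + 13*(-1/31) = -t/69 - 13/31 = -13/31 - t/69)
-87889/j(G(7, √(B(4) + 7))) = -87889/(-13/31 - (0 + 7)^(¼)/69) = -87889/(-13/31 - 7^(¼)/69)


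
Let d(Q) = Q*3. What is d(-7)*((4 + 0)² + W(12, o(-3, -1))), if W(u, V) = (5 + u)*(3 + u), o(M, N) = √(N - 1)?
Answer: -5691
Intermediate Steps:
o(M, N) = √(-1 + N)
d(Q) = 3*Q
W(u, V) = (3 + u)*(5 + u)
d(-7)*((4 + 0)² + W(12, o(-3, -1))) = (3*(-7))*((4 + 0)² + (15 + 12² + 8*12)) = -21*(4² + (15 + 144 + 96)) = -21*(16 + 255) = -21*271 = -5691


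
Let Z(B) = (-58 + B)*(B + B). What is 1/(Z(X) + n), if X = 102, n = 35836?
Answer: 1/44812 ≈ 2.2315e-5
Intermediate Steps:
Z(B) = 2*B*(-58 + B) (Z(B) = (-58 + B)*(2*B) = 2*B*(-58 + B))
1/(Z(X) + n) = 1/(2*102*(-58 + 102) + 35836) = 1/(2*102*44 + 35836) = 1/(8976 + 35836) = 1/44812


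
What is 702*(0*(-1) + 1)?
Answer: 702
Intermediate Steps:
702*(0*(-1) + 1) = 702*(0 + 1) = 702*1 = 702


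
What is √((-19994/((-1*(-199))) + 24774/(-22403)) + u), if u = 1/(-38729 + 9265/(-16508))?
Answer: 2*I*√206316137677380347450822711286417/2850337538902609 ≈ 10.079*I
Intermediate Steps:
u = -16508/639347597 (u = 1/(-38729 + 9265*(-1/16508)) = 1/(-38729 - 9265/16508) = 1/(-639347597/16508) = -16508/639347597 ≈ -2.5820e-5)
√((-19994/((-1*(-199))) + 24774/(-22403)) + u) = √((-19994/((-1*(-199))) + 24774/(-22403)) - 16508/639347597) = √((-19994/199 + 24774*(-1/22403)) - 16508/639347597) = √((-19994*1/199 - 24774/22403) - 16508/639347597) = √((-19994/199 - 24774/22403) - 16508/639347597) = √(-452855608/4458197 - 16508/639347597) = √(-289532218358690052/2850337538902609) = 2*I*√206316137677380347450822711286417/2850337538902609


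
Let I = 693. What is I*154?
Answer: 106722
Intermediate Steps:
I*154 = 693*154 = 106722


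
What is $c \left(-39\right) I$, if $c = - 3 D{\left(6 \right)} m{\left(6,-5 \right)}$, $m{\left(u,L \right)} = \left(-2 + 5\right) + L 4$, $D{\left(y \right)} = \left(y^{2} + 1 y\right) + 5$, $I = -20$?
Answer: $1869660$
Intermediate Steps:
$D{\left(y \right)} = 5 + y + y^{2}$ ($D{\left(y \right)} = \left(y^{2} + y\right) + 5 = \left(y + y^{2}\right) + 5 = 5 + y + y^{2}$)
$m{\left(u,L \right)} = 3 + 4 L$
$c = 2397$ ($c = - 3 \left(5 + 6 + 6^{2}\right) \left(3 + 4 \left(-5\right)\right) = - 3 \left(5 + 6 + 36\right) \left(3 - 20\right) = \left(-3\right) 47 \left(-17\right) = \left(-141\right) \left(-17\right) = 2397$)
$c \left(-39\right) I = 2397 \left(-39\right) \left(-20\right) = \left(-93483\right) \left(-20\right) = 1869660$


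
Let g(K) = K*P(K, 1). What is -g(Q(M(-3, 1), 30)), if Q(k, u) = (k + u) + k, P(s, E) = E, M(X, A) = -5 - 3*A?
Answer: -14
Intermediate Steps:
Q(k, u) = u + 2*k
g(K) = K (g(K) = K*1 = K)
-g(Q(M(-3, 1), 30)) = -(30 + 2*(-5 - 3*1)) = -(30 + 2*(-5 - 3)) = -(30 + 2*(-8)) = -(30 - 16) = -1*14 = -14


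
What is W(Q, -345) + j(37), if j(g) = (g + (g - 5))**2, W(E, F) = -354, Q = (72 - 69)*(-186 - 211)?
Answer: 4407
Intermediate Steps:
Q = -1191 (Q = 3*(-397) = -1191)
j(g) = (-5 + 2*g)**2 (j(g) = (g + (-5 + g))**2 = (-5 + 2*g)**2)
W(Q, -345) + j(37) = -354 + (-5 + 2*37)**2 = -354 + (-5 + 74)**2 = -354 + 69**2 = -354 + 4761 = 4407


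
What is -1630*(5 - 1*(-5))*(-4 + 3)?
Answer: 16300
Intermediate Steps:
-1630*(5 - 1*(-5))*(-4 + 3) = -1630*(5 + 5)*(-1) = -16300*(-1) = -1630*(-10) = 16300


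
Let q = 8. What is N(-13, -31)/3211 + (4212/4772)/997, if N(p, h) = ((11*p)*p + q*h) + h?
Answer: 1882666363/3819230831 ≈ 0.49294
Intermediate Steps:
N(p, h) = 9*h + 11*p² (N(p, h) = ((11*p)*p + 8*h) + h = (11*p² + 8*h) + h = (8*h + 11*p²) + h = 9*h + 11*p²)
N(-13, -31)/3211 + (4212/4772)/997 = (9*(-31) + 11*(-13)²)/3211 + (4212/4772)/997 = (-279 + 11*169)*(1/3211) + (4212*(1/4772))*(1/997) = (-279 + 1859)*(1/3211) + (1053/1193)*(1/997) = 1580*(1/3211) + 1053/1189421 = 1580/3211 + 1053/1189421 = 1882666363/3819230831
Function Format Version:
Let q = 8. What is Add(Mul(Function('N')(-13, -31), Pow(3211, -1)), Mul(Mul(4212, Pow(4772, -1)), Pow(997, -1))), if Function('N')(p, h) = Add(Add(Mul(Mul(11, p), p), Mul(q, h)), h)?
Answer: Rational(1882666363, 3819230831) ≈ 0.49294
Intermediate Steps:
Function('N')(p, h) = Add(Mul(9, h), Mul(11, Pow(p, 2))) (Function('N')(p, h) = Add(Add(Mul(Mul(11, p), p), Mul(8, h)), h) = Add(Add(Mul(11, Pow(p, 2)), Mul(8, h)), h) = Add(Add(Mul(8, h), Mul(11, Pow(p, 2))), h) = Add(Mul(9, h), Mul(11, Pow(p, 2))))
Add(Mul(Function('N')(-13, -31), Pow(3211, -1)), Mul(Mul(4212, Pow(4772, -1)), Pow(997, -1))) = Add(Mul(Add(Mul(9, -31), Mul(11, Pow(-13, 2))), Pow(3211, -1)), Mul(Mul(4212, Pow(4772, -1)), Pow(997, -1))) = Add(Mul(Add(-279, Mul(11, 169)), Rational(1, 3211)), Mul(Mul(4212, Rational(1, 4772)), Rational(1, 997))) = Add(Mul(Add(-279, 1859), Rational(1, 3211)), Mul(Rational(1053, 1193), Rational(1, 997))) = Add(Mul(1580, Rational(1, 3211)), Rational(1053, 1189421)) = Add(Rational(1580, 3211), Rational(1053, 1189421)) = Rational(1882666363, 3819230831)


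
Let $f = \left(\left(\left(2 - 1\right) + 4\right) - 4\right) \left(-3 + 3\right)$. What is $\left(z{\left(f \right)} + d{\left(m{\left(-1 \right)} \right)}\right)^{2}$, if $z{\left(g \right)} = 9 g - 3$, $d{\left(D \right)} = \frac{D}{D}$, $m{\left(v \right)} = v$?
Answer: $4$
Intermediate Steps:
$d{\left(D \right)} = 1$
$f = 0$ ($f = \left(\left(1 + 4\right) - 4\right) 0 = \left(5 - 4\right) 0 = 1 \cdot 0 = 0$)
$z{\left(g \right)} = -3 + 9 g$
$\left(z{\left(f \right)} + d{\left(m{\left(-1 \right)} \right)}\right)^{2} = \left(\left(-3 + 9 \cdot 0\right) + 1\right)^{2} = \left(\left(-3 + 0\right) + 1\right)^{2} = \left(-3 + 1\right)^{2} = \left(-2\right)^{2} = 4$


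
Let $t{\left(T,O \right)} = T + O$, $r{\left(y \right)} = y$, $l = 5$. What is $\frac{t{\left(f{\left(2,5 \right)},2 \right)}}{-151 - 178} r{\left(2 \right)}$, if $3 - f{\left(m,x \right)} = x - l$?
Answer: $- \frac{10}{329} \approx -0.030395$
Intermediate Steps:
$f{\left(m,x \right)} = 8 - x$ ($f{\left(m,x \right)} = 3 - \left(x - 5\right) = 3 - \left(-5 + x\right) = 8 - x$)
$t{\left(T,O \right)} = O + T$
$\frac{t{\left(f{\left(2,5 \right)},2 \right)}}{-151 - 178} r{\left(2 \right)} = \frac{2 + \left(8 - 5\right)}{-151 - 178} \cdot 2 = \frac{2 + \left(8 - 5\right)}{-329} \cdot 2 = \left(2 + 3\right) \left(- \frac{1}{329}\right) 2 = 5 \left(- \frac{1}{329}\right) 2 = \left(- \frac{5}{329}\right) 2 = - \frac{10}{329}$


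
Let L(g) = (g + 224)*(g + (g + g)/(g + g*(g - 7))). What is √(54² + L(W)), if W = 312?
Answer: 2*√110641015/51 ≈ 412.49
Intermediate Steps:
L(g) = (224 + g)*(g + 2*g/(g + g*(-7 + g))) (L(g) = (224 + g)*(g + (2*g)/(g + g*(-7 + g))) = (224 + g)*(g + 2*g/(g + g*(-7 + g))))
√(54² + L(W)) = √(54² + (448 + 312³ - 1342*312 + 218*312²)/(-6 + 312)) = √(2916 + (448 + 30371328 - 418704 + 218*97344)/306) = √(2916 + (448 + 30371328 - 418704 + 21220992)/306) = √(2916 + (1/306)*51174064) = √(2916 + 25587032/153) = √(26033180/153) = 2*√110641015/51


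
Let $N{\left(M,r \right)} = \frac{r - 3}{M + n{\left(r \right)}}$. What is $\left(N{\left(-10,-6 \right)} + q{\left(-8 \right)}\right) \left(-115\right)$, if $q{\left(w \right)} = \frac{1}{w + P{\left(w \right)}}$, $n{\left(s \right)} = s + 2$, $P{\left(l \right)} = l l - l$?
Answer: $- \frac{33925}{448} \approx -75.725$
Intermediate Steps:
$P{\left(l \right)} = l^{2} - l$
$n{\left(s \right)} = 2 + s$
$q{\left(w \right)} = \frac{1}{w + w \left(-1 + w\right)}$
$N{\left(M,r \right)} = \frac{-3 + r}{2 + M + r}$ ($N{\left(M,r \right)} = \frac{r - 3}{M + \left(2 + r\right)} = \frac{-3 + r}{2 + M + r}$)
$\left(N{\left(-10,-6 \right)} + q{\left(-8 \right)}\right) \left(-115\right) = \left(\frac{-3 - 6}{2 - 10 - 6} + \frac{1}{64}\right) \left(-115\right) = \left(\frac{1}{-14} \left(-9\right) + \frac{1}{64}\right) \left(-115\right) = \left(\left(- \frac{1}{14}\right) \left(-9\right) + \frac{1}{64}\right) \left(-115\right) = \left(\frac{9}{14} + \frac{1}{64}\right) \left(-115\right) = \frac{295}{448} \left(-115\right) = - \frac{33925}{448}$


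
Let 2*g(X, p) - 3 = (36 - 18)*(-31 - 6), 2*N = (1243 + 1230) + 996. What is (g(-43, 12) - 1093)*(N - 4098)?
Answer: 13467223/4 ≈ 3.3668e+6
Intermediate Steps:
N = 3469/2 (N = ((1243 + 1230) + 996)/2 = (2473 + 996)/2 = (½)*3469 = 3469/2 ≈ 1734.5)
g(X, p) = -663/2 (g(X, p) = 3/2 + ((36 - 18)*(-31 - 6))/2 = 3/2 + (18*(-37))/2 = 3/2 + (½)*(-666) = 3/2 - 333 = -663/2)
(g(-43, 12) - 1093)*(N - 4098) = (-663/2 - 1093)*(3469/2 - 4098) = -2849/2*(-4727/2) = 13467223/4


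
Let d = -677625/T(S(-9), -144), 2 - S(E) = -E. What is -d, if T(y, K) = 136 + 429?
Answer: 135525/113 ≈ 1199.3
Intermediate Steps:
S(E) = 2 + E (S(E) = 2 - (-1)*E = 2 + E)
T(y, K) = 565
d = -135525/113 (d = -677625/565 = -677625*1/565 = -135525/113 ≈ -1199.3)
-d = -1*(-135525/113) = 135525/113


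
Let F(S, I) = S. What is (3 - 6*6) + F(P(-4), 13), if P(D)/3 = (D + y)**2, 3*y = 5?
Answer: -50/3 ≈ -16.667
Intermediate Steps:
y = 5/3 (y = (1/3)*5 = 5/3 ≈ 1.6667)
P(D) = 3*(5/3 + D)**2 (P(D) = 3*(D + 5/3)**2 = 3*(5/3 + D)**2)
(3 - 6*6) + F(P(-4), 13) = (3 - 6*6) + (5 + 3*(-4))**2/3 = (3 - 36) + (5 - 12)**2/3 = -33 + (1/3)*(-7)**2 = -33 + (1/3)*49 = -33 + 49/3 = -50/3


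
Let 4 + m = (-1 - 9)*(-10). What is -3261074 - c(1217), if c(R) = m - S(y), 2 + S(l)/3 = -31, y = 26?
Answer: -3261269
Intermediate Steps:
S(l) = -99 (S(l) = -6 + 3*(-31) = -6 - 93 = -99)
m = 96 (m = -4 + (-1 - 9)*(-10) = -4 - 10*(-10) = -4 + 100 = 96)
c(R) = 195 (c(R) = 96 - 1*(-99) = 96 + 99 = 195)
-3261074 - c(1217) = -3261074 - 1*195 = -3261074 - 195 = -3261269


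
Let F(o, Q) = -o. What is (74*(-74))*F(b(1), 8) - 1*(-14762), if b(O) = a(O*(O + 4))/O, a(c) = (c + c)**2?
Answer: 562362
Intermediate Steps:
a(c) = 4*c**2 (a(c) = (2*c)**2 = 4*c**2)
b(O) = 4*O*(4 + O)**2 (b(O) = (4*(O*(O + 4))**2)/O = (4*(O*(4 + O))**2)/O = (4*(O**2*(4 + O)**2))/O = (4*O**2*(4 + O)**2)/O = 4*O*(4 + O)**2)
(74*(-74))*F(b(1), 8) - 1*(-14762) = (74*(-74))*(-4*(4 + 1)**2) - 1*(-14762) = -(-5476)*4*1*5**2 + 14762 = -(-5476)*4*1*25 + 14762 = -(-5476)*100 + 14762 = -5476*(-100) + 14762 = 547600 + 14762 = 562362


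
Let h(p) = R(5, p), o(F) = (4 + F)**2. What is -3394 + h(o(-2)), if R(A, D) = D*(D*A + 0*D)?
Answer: -3314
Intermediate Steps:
R(A, D) = A*D**2 (R(A, D) = D*(A*D + 0) = D*(A*D) = A*D**2)
h(p) = 5*p**2
-3394 + h(o(-2)) = -3394 + 5*((4 - 2)**2)**2 = -3394 + 5*(2**2)**2 = -3394 + 5*4**2 = -3394 + 5*16 = -3394 + 80 = -3314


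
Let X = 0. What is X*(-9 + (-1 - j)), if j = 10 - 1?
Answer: 0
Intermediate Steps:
j = 9
X*(-9 + (-1 - j)) = 0*(-9 + (-1 - 1*9)) = 0*(-9 + (-1 - 9)) = 0*(-9 - 10) = 0*(-19) = 0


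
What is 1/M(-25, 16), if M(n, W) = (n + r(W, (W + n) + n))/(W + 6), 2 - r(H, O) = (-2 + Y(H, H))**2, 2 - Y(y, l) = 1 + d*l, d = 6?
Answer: -11/4716 ≈ -0.0023325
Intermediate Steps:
Y(y, l) = 1 - 6*l (Y(y, l) = 2 - (1 + 6*l) = 2 + (-1 - 6*l) = 1 - 6*l)
r(H, O) = 2 - (-1 - 6*H)**2 (r(H, O) = 2 - (-2 + (1 - 6*H))**2 = 2 - (-1 - 6*H)**2)
M(n, W) = (2 + n - (1 + 6*W)**2)/(6 + W) (M(n, W) = (n + (2 - (1 + 6*W)**2))/(W + 6) = (2 + n - (1 + 6*W)**2)/(6 + W))
1/M(-25, 16) = 1/((2 - 25 - (1 + 6*16)**2)/(6 + 16)) = 1/((2 - 25 - (1 + 96)**2)/22) = 1/((2 - 25 - 1*97**2)/22) = 1/((2 - 25 - 1*9409)/22) = 1/((2 - 25 - 9409)/22) = 1/((1/22)*(-9432)) = 1/(-4716/11) = -11/4716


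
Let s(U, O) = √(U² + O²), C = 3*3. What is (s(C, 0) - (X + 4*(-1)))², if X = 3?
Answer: 100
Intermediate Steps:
C = 9
s(U, O) = √(O² + U²)
(s(C, 0) - (X + 4*(-1)))² = (√(0² + 9²) - (3 + 4*(-1)))² = (√(0 + 81) - (3 - 4))² = (√81 - 1*(-1))² = (9 + 1)² = 10² = 100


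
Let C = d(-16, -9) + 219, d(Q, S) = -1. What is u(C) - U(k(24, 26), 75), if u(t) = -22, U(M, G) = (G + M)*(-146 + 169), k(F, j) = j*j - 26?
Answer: -16697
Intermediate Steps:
k(F, j) = -26 + j**2 (k(F, j) = j**2 - 26 = -26 + j**2)
U(M, G) = 23*G + 23*M (U(M, G) = (G + M)*23 = 23*G + 23*M)
C = 218 (C = -1 + 219 = 218)
u(C) - U(k(24, 26), 75) = -22 - (23*75 + 23*(-26 + 26**2)) = -22 - (1725 + 23*(-26 + 676)) = -22 - (1725 + 23*650) = -22 - (1725 + 14950) = -22 - 1*16675 = -22 - 16675 = -16697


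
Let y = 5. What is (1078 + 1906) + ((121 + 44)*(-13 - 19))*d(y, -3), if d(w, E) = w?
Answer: -23416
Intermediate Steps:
(1078 + 1906) + ((121 + 44)*(-13 - 19))*d(y, -3) = (1078 + 1906) + ((121 + 44)*(-13 - 19))*5 = 2984 + (165*(-32))*5 = 2984 - 5280*5 = 2984 - 26400 = -23416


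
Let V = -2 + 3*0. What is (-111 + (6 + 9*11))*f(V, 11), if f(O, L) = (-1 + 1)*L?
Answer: 0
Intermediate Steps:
V = -2 (V = -2 + 0 = -2)
f(O, L) = 0 (f(O, L) = 0*L = 0)
(-111 + (6 + 9*11))*f(V, 11) = (-111 + (6 + 9*11))*0 = (-111 + (6 + 99))*0 = (-111 + 105)*0 = -6*0 = 0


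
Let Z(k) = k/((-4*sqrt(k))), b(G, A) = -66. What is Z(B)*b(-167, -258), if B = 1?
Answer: 33/2 ≈ 16.500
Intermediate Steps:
Z(k) = -sqrt(k)/4 (Z(k) = k*(-1/(4*sqrt(k))) = -sqrt(k)/4)
Z(B)*b(-167, -258) = -sqrt(1)/4*(-66) = -1/4*1*(-66) = -1/4*(-66) = 33/2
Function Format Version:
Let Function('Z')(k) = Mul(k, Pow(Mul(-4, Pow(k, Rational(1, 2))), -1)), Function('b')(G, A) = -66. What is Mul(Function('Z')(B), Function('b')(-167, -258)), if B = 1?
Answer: Rational(33, 2) ≈ 16.500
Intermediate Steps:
Function('Z')(k) = Mul(Rational(-1, 4), Pow(k, Rational(1, 2))) (Function('Z')(k) = Mul(k, Mul(Rational(-1, 4), Pow(k, Rational(-1, 2)))) = Mul(Rational(-1, 4), Pow(k, Rational(1, 2))))
Mul(Function('Z')(B), Function('b')(-167, -258)) = Mul(Mul(Rational(-1, 4), Pow(1, Rational(1, 2))), -66) = Mul(Mul(Rational(-1, 4), 1), -66) = Mul(Rational(-1, 4), -66) = Rational(33, 2)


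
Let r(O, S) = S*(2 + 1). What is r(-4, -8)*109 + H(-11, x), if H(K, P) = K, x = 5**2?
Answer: -2627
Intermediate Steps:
x = 25
r(O, S) = 3*S (r(O, S) = S*3 = 3*S)
r(-4, -8)*109 + H(-11, x) = (3*(-8))*109 - 11 = -24*109 - 11 = -2616 - 11 = -2627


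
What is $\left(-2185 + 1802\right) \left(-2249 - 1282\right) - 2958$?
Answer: $1349415$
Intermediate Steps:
$\left(-2185 + 1802\right) \left(-2249 - 1282\right) - 2958 = \left(-383\right) \left(-3531\right) - 2958 = 1352373 - 2958 = 1349415$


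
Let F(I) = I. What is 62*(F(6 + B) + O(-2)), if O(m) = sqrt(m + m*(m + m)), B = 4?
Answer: 620 + 62*sqrt(6) ≈ 771.87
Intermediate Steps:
O(m) = sqrt(m + 2*m**2) (O(m) = sqrt(m + m*(2*m)) = sqrt(m + 2*m**2))
62*(F(6 + B) + O(-2)) = 62*((6 + 4) + sqrt(-2*(1 + 2*(-2)))) = 62*(10 + sqrt(-2*(1 - 4))) = 62*(10 + sqrt(-2*(-3))) = 62*(10 + sqrt(6)) = 620 + 62*sqrt(6)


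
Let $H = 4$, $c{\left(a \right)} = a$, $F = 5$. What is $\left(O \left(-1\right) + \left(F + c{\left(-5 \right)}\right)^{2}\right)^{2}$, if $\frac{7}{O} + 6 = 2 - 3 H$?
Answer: $\frac{49}{256} \approx 0.19141$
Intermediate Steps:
$O = - \frac{7}{16}$ ($O = \frac{7}{-6 + \left(2 - 12\right)} = \frac{7}{-6 - 10} = \frac{7}{-16} = 7 \left(- \frac{1}{16}\right) = - \frac{7}{16} \approx -0.4375$)
$\left(O \left(-1\right) + \left(F + c{\left(-5 \right)}\right)^{2}\right)^{2} = \left(\left(- \frac{7}{16}\right) \left(-1\right) + \left(5 - 5\right)^{2}\right)^{2} = \left(\frac{7}{16} + 0^{2}\right)^{2} = \left(\frac{7}{16} + 0\right)^{2} = \left(\frac{7}{16}\right)^{2} = \frac{49}{256}$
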